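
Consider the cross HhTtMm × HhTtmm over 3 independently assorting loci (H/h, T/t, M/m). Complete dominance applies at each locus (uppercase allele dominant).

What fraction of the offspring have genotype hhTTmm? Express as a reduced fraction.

P(hhTTmm) = 1/32

HhTtMm gametes: HTM×1, HTm×1, HtM×1, Htm×1, hTM×1, hTm×1, htM×1, htm×1
HhTtmm gametes: HTm×2, Htm×2, hTm×2, htm×2
HhTtMm×HhTtmm grid (8·8=64): HHTTMm=2 HHTTmm=2 HHTtMm=4 HHTtmm=4 HHttMm=2 HHttmm=2 HhTTMm=4 HhTTmm=4 HhTtMm=8 HhTtmm=8 HhttMm=4 Hhttmm=4 hhTTMm=2 hhTTmm=2 hhTtMm=4 hhTtmm=4 hhttMm=2 hhttmm=2
hhTTmm hits 2/64; gcd=2; 2÷2/64÷2 = 1/32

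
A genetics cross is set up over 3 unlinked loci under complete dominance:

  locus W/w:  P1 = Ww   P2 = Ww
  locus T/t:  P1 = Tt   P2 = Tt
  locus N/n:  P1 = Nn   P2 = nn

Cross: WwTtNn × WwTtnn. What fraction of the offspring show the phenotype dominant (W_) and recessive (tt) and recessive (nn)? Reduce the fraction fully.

P(W_ tt nn) = 3/32

WwTtNn gametes: WTN×1, WTn×1, WtN×1, Wtn×1, wTN×1, wTn×1, wtN×1, wtn×1
WwTtnn gametes: WTn×2, Wtn×2, wTn×2, wtn×2
WwTtNn×WwTtnn grid (8·8=64): WWTTNn=2 WWTTnn=2 WWTtNn=4 WWTtnn=4 WWttNn=2 WWttnn=2 WwTTNn=4 WwTTnn=4 WwTtNn=8 WwTtnn=8 WwttNn=4 Wwttnn=4 wwTTNn=2 wwTTnn=2 wwTtNn=4 wwTtnn=4 wwttNn=2 wwttnn=2
W_ tt nn hits 6/64; gcd=2; 6÷2/64÷2 = 3/32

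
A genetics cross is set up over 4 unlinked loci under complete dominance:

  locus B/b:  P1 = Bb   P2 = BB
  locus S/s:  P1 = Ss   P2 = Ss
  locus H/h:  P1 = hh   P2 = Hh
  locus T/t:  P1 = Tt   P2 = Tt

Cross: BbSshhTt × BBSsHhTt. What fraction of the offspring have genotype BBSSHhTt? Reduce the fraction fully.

P(BBSSHhTt) = 1/32

BbSshhTt gametes: BShT×2, BSht×2, BshT×2, Bsht×2, bShT×2, bSht×2, bshT×2, bsht×2
BBSsHhTt gametes: BSHT×2, BSHt×2, BShT×2, BSht×2, BsHT×2, BsHt×2, BshT×2, Bsht×2
BbSshhTt×BBSsHhTt grid (16·16=256): BBSSHhTT=4 BBSSHhTt=8 BBSSHhtt=4 BBSShhTT=4 BBSShhTt=8 BBSShhtt=4 BBSsHhTT=8 BBSsHhTt=16 BBSsHhtt=8 BBSshhTT=8 BBSshhTt=16 BBSshhtt=8 BBssHhTT=4 BBssHhTt=8 BBssHhtt=4 BBsshhTT=4 BBsshhTt=8 BBsshhtt=4 BbSSHhTT=4 BbSSHhTt=8 BbSSHhtt=4 BbSShhTT=4 BbSShhTt=8 BbSShhtt=4 BbSsHhTT=8 BbSsHhTt=16 BbSsHhtt=8 BbSshhTT=8 BbSshhTt=16 BbSshhtt=8 BbssHhTT=4 BbssHhTt=8 BbssHhtt=4 BbsshhTT=4 BbsshhTt=8 Bbsshhtt=4
BBSSHhTt hits 8/256; gcd=8; 8÷8/256÷8 = 1/32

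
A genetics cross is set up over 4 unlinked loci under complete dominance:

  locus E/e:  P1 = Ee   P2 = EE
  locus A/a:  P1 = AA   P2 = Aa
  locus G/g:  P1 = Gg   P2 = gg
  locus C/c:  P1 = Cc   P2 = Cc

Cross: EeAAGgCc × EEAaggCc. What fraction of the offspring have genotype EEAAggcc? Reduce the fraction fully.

P(EEAAggcc) = 1/32

EeAAGgCc gametes: EAGC×2, EAGc×2, EAgC×2, EAgc×2, eAGC×2, eAGc×2, eAgC×2, eAgc×2
EEAaggCc gametes: EAgC×4, EAgc×4, EagC×4, Eagc×4
EeAAGgCc×EEAaggCc grid (16·16=256): EEAAGgCC=8 EEAAGgCc=16 EEAAGgcc=8 EEAAggCC=8 EEAAggCc=16 EEAAggcc=8 EEAaGgCC=8 EEAaGgCc=16 EEAaGgcc=8 EEAaggCC=8 EEAaggCc=16 EEAaggcc=8 EeAAGgCC=8 EeAAGgCc=16 EeAAGgcc=8 EeAAggCC=8 EeAAggCc=16 EeAAggcc=8 EeAaGgCC=8 EeAaGgCc=16 EeAaGgcc=8 EeAaggCC=8 EeAaggCc=16 EeAaggcc=8
EEAAggcc hits 8/256; gcd=8; 8÷8/256÷8 = 1/32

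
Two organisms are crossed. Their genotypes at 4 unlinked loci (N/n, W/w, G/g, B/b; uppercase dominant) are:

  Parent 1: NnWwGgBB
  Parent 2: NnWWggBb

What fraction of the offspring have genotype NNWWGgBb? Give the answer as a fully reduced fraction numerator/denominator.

P(NNWWGgBb) = 1/32

NnWwGgBB gametes: NWGB×2, NWgB×2, NwGB×2, NwgB×2, nWGB×2, nWgB×2, nwGB×2, nwgB×2
NnWWggBb gametes: NWgB×4, NWgb×4, nWgB×4, nWgb×4
NnWwGgBB×NnWWggBb grid (16·16=256): NNWWGgBB=8 NNWWGgBb=8 NNWWggBB=8 NNWWggBb=8 NNWwGgBB=8 NNWwGgBb=8 NNWwggBB=8 NNWwggBb=8 NnWWGgBB=16 NnWWGgBb=16 NnWWggBB=16 NnWWggBb=16 NnWwGgBB=16 NnWwGgBb=16 NnWwggBB=16 NnWwggBb=16 nnWWGgBB=8 nnWWGgBb=8 nnWWggBB=8 nnWWggBb=8 nnWwGgBB=8 nnWwGgBb=8 nnWwggBB=8 nnWwggBb=8
NNWWGgBb hits 8/256; gcd=8; 8÷8/256÷8 = 1/32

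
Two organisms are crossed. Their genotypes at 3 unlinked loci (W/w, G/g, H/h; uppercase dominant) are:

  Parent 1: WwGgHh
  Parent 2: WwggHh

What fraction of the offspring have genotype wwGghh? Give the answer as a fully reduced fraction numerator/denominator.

WwGgHh gametes: WGH×1, WGh×1, WgH×1, Wgh×1, wGH×1, wGh×1, wgH×1, wgh×1
WwggHh gametes: WgH×2, Wgh×2, wgH×2, wgh×2
WwGgHh×WwggHh grid (8·8=64): WWGgHH=2 WWGgHh=4 WWGghh=2 WWggHH=2 WWggHh=4 WWgghh=2 WwGgHH=4 WwGgHh=8 WwGghh=4 WwggHH=4 WwggHh=8 Wwgghh=4 wwGgHH=2 wwGgHh=4 wwGghh=2 wwggHH=2 wwggHh=4 wwgghh=2
wwGghh hits 2/64; gcd=2; 2÷2/64÷2 = 1/32

P(wwGghh) = 1/32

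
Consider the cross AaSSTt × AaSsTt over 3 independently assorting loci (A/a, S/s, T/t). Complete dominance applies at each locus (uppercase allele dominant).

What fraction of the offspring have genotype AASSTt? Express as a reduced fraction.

AaSSTt gametes: AST×2, ASt×2, aST×2, aSt×2
AaSsTt gametes: AST×1, ASt×1, AsT×1, Ast×1, aST×1, aSt×1, asT×1, ast×1
AaSSTt×AaSsTt grid (8·8=64): AASSTT=2 AASSTt=4 AASStt=2 AASsTT=2 AASsTt=4 AASstt=2 AaSSTT=4 AaSSTt=8 AaSStt=4 AaSsTT=4 AaSsTt=8 AaSstt=4 aaSSTT=2 aaSSTt=4 aaSStt=2 aaSsTT=2 aaSsTt=4 aaSstt=2
AASSTt hits 4/64; gcd=4; 4÷4/64÷4 = 1/16

P(AASSTt) = 1/16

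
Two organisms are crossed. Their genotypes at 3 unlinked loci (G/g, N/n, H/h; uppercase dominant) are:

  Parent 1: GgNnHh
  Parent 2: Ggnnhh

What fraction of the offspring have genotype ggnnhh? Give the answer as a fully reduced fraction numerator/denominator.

GgNnHh gametes: GNH×1, GNh×1, GnH×1, Gnh×1, gNH×1, gNh×1, gnH×1, gnh×1
Ggnnhh gametes: Gnh×4, gnh×4
GgNnHh×Ggnnhh grid (8·8=64): GGNnHh=4 GGNnhh=4 GGnnHh=4 GGnnhh=4 GgNnHh=8 GgNnhh=8 GgnnHh=8 Ggnnhh=8 ggNnHh=4 ggNnhh=4 ggnnHh=4 ggnnhh=4
ggnnhh hits 4/64; gcd=4; 4÷4/64÷4 = 1/16

P(ggnnhh) = 1/16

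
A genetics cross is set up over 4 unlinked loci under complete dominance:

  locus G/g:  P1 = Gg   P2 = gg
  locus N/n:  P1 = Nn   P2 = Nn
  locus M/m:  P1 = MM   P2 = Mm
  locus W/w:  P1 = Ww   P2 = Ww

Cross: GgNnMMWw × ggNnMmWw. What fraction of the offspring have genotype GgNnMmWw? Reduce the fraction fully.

GgNnMMWw gametes: GNMW×2, GNMw×2, GnMW×2, GnMw×2, gNMW×2, gNMw×2, gnMW×2, gnMw×2
ggNnMmWw gametes: gNMW×2, gNMw×2, gNmW×2, gNmw×2, gnMW×2, gnMw×2, gnmW×2, gnmw×2
GgNnMMWw×ggNnMmWw grid (16·16=256): GgNNMMWW=4 GgNNMMWw=8 GgNNMMww=4 GgNNMmWW=4 GgNNMmWw=8 GgNNMmww=4 GgNnMMWW=8 GgNnMMWw=16 GgNnMMww=8 GgNnMmWW=8 GgNnMmWw=16 GgNnMmww=8 GgnnMMWW=4 GgnnMMWw=8 GgnnMMww=4 GgnnMmWW=4 GgnnMmWw=8 GgnnMmww=4 ggNNMMWW=4 ggNNMMWw=8 ggNNMMww=4 ggNNMmWW=4 ggNNMmWw=8 ggNNMmww=4 ggNnMMWW=8 ggNnMMWw=16 ggNnMMww=8 ggNnMmWW=8 ggNnMmWw=16 ggNnMmww=8 ggnnMMWW=4 ggnnMMWw=8 ggnnMMww=4 ggnnMmWW=4 ggnnMmWw=8 ggnnMmww=4
GgNnMmWw hits 16/256; gcd=16; 16÷16/256÷16 = 1/16

P(GgNnMmWw) = 1/16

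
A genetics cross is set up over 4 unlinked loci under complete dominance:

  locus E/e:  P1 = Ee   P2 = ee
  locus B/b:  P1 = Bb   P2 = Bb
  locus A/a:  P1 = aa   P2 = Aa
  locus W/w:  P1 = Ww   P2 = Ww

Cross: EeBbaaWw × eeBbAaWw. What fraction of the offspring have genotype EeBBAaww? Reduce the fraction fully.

EeBbaaWw gametes: EBaW×2, EBaw×2, EbaW×2, Ebaw×2, eBaW×2, eBaw×2, ebaW×2, ebaw×2
eeBbAaWw gametes: eBAW×2, eBAw×2, eBaW×2, eBaw×2, ebAW×2, ebAw×2, ebaW×2, ebaw×2
EeBbaaWw×eeBbAaWw grid (16·16=256): EeBBAaWW=4 EeBBAaWw=8 EeBBAaww=4 EeBBaaWW=4 EeBBaaWw=8 EeBBaaww=4 EeBbAaWW=8 EeBbAaWw=16 EeBbAaww=8 EeBbaaWW=8 EeBbaaWw=16 EeBbaaww=8 EebbAaWW=4 EebbAaWw=8 EebbAaww=4 EebbaaWW=4 EebbaaWw=8 Eebbaaww=4 eeBBAaWW=4 eeBBAaWw=8 eeBBAaww=4 eeBBaaWW=4 eeBBaaWw=8 eeBBaaww=4 eeBbAaWW=8 eeBbAaWw=16 eeBbAaww=8 eeBbaaWW=8 eeBbaaWw=16 eeBbaaww=8 eebbAaWW=4 eebbAaWw=8 eebbAaww=4 eebbaaWW=4 eebbaaWw=8 eebbaaww=4
EeBBAaww hits 4/256; gcd=4; 4÷4/256÷4 = 1/64

P(EeBBAaww) = 1/64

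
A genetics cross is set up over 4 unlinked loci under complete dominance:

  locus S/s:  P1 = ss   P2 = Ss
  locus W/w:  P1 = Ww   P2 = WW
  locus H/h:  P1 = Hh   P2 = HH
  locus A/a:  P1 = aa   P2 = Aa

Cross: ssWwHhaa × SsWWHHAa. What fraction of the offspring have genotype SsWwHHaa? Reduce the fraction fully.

ssWwHhaa gametes: sWHa×4, sWha×4, swHa×4, swha×4
SsWWHHAa gametes: SWHA×4, SWHa×4, sWHA×4, sWHa×4
ssWwHhaa×SsWWHHAa grid (16·16=256): SsWWHHAa=16 SsWWHHaa=16 SsWWHhAa=16 SsWWHhaa=16 SsWwHHAa=16 SsWwHHaa=16 SsWwHhAa=16 SsWwHhaa=16 ssWWHHAa=16 ssWWHHaa=16 ssWWHhAa=16 ssWWHhaa=16 ssWwHHAa=16 ssWwHHaa=16 ssWwHhAa=16 ssWwHhaa=16
SsWwHHaa hits 16/256; gcd=16; 16÷16/256÷16 = 1/16

P(SsWwHHaa) = 1/16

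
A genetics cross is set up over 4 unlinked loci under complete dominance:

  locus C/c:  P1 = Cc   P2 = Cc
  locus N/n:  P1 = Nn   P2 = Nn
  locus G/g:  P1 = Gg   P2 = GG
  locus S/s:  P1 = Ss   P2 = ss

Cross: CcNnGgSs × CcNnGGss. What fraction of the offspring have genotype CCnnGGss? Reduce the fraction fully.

CcNnGgSs gametes: CNGS×1, CNGs×1, CNgS×1, CNgs×1, CnGS×1, CnGs×1, CngS×1, Cngs×1, cNGS×1, cNGs×1, cNgS×1, cNgs×1, cnGS×1, cnGs×1, cngS×1, cngs×1
CcNnGGss gametes: CNGs×4, CnGs×4, cNGs×4, cnGs×4
CcNnGgSs×CcNnGGss grid (16·16=256): CCNNGGSs=4 CCNNGGss=4 CCNNGgSs=4 CCNNGgss=4 CCNnGGSs=8 CCNnGGss=8 CCNnGgSs=8 CCNnGgss=8 CCnnGGSs=4 CCnnGGss=4 CCnnGgSs=4 CCnnGgss=4 CcNNGGSs=8 CcNNGGss=8 CcNNGgSs=8 CcNNGgss=8 CcNnGGSs=16 CcNnGGss=16 CcNnGgSs=16 CcNnGgss=16 CcnnGGSs=8 CcnnGGss=8 CcnnGgSs=8 CcnnGgss=8 ccNNGGSs=4 ccNNGGss=4 ccNNGgSs=4 ccNNGgss=4 ccNnGGSs=8 ccNnGGss=8 ccNnGgSs=8 ccNnGgss=8 ccnnGGSs=4 ccnnGGss=4 ccnnGgSs=4 ccnnGgss=4
CCnnGGss hits 4/256; gcd=4; 4÷4/256÷4 = 1/64

P(CCnnGGss) = 1/64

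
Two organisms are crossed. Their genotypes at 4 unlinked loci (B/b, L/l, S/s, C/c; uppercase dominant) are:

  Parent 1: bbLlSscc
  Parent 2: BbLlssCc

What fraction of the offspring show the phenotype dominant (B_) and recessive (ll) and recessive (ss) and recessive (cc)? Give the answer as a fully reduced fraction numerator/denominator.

bbLlSscc gametes: bLSc×4, bLsc×4, blSc×4, blsc×4
BbLlssCc gametes: BLsC×2, BLsc×2, BlsC×2, Blsc×2, bLsC×2, bLsc×2, blsC×2, blsc×2
bbLlSscc×BbLlssCc grid (16·16=256): BbLLSsCc=8 BbLLSscc=8 BbLLssCc=8 BbLLsscc=8 BbLlSsCc=16 BbLlSscc=16 BbLlssCc=16 BbLlsscc=16 BbllSsCc=8 BbllSscc=8 BbllssCc=8 Bbllsscc=8 bbLLSsCc=8 bbLLSscc=8 bbLLssCc=8 bbLLsscc=8 bbLlSsCc=16 bbLlSscc=16 bbLlssCc=16 bbLlsscc=16 bbllSsCc=8 bbllSscc=8 bbllssCc=8 bbllsscc=8
B_ ll ss cc hits 8/256; gcd=8; 8÷8/256÷8 = 1/32

P(B_ ll ss cc) = 1/32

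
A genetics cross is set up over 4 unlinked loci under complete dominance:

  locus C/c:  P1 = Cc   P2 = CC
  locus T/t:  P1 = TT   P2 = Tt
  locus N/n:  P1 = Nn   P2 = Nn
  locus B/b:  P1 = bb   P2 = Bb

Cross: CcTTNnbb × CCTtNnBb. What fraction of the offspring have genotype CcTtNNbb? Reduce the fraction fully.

P(CcTtNNbb) = 1/32

CcTTNnbb gametes: CTNb×4, CTnb×4, cTNb×4, cTnb×4
CCTtNnBb gametes: CTNB×2, CTNb×2, CTnB×2, CTnb×2, CtNB×2, CtNb×2, CtnB×2, Ctnb×2
CcTTNnbb×CCTtNnBb grid (16·16=256): CCTTNNBb=8 CCTTNNbb=8 CCTTNnBb=16 CCTTNnbb=16 CCTTnnBb=8 CCTTnnbb=8 CCTtNNBb=8 CCTtNNbb=8 CCTtNnBb=16 CCTtNnbb=16 CCTtnnBb=8 CCTtnnbb=8 CcTTNNBb=8 CcTTNNbb=8 CcTTNnBb=16 CcTTNnbb=16 CcTTnnBb=8 CcTTnnbb=8 CcTtNNBb=8 CcTtNNbb=8 CcTtNnBb=16 CcTtNnbb=16 CcTtnnBb=8 CcTtnnbb=8
CcTtNNbb hits 8/256; gcd=8; 8÷8/256÷8 = 1/32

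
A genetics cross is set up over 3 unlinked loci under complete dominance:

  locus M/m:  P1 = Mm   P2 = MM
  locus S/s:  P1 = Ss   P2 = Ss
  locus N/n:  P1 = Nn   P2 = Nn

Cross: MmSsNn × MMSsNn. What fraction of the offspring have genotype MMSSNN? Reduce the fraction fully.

MmSsNn gametes: MSN×1, MSn×1, MsN×1, Msn×1, mSN×1, mSn×1, msN×1, msn×1
MMSsNn gametes: MSN×2, MSn×2, MsN×2, Msn×2
MmSsNn×MMSsNn grid (8·8=64): MMSSNN=2 MMSSNn=4 MMSSnn=2 MMSsNN=4 MMSsNn=8 MMSsnn=4 MMssNN=2 MMssNn=4 MMssnn=2 MmSSNN=2 MmSSNn=4 MmSSnn=2 MmSsNN=4 MmSsNn=8 MmSsnn=4 MmssNN=2 MmssNn=4 Mmssnn=2
MMSSNN hits 2/64; gcd=2; 2÷2/64÷2 = 1/32

P(MMSSNN) = 1/32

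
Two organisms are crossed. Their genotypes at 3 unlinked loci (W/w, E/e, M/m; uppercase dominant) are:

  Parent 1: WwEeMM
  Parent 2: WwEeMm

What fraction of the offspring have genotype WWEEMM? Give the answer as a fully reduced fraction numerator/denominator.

P(WWEEMM) = 1/32

WwEeMM gametes: WEM×2, WeM×2, wEM×2, weM×2
WwEeMm gametes: WEM×1, WEm×1, WeM×1, Wem×1, wEM×1, wEm×1, weM×1, wem×1
WwEeMM×WwEeMm grid (8·8=64): WWEEMM=2 WWEEMm=2 WWEeMM=4 WWEeMm=4 WWeeMM=2 WWeeMm=2 WwEEMM=4 WwEEMm=4 WwEeMM=8 WwEeMm=8 WweeMM=4 WweeMm=4 wwEEMM=2 wwEEMm=2 wwEeMM=4 wwEeMm=4 wweeMM=2 wweeMm=2
WWEEMM hits 2/64; gcd=2; 2÷2/64÷2 = 1/32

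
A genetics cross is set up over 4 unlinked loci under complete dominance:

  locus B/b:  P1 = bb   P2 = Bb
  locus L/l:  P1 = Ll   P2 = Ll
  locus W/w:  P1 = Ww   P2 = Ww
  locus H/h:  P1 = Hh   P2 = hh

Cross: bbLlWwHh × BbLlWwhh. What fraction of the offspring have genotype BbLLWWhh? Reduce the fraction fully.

P(BbLLWWhh) = 1/64

bbLlWwHh gametes: bLWH×2, bLWh×2, bLwH×2, bLwh×2, blWH×2, blWh×2, blwH×2, blwh×2
BbLlWwhh gametes: BLWh×2, BLwh×2, BlWh×2, Blwh×2, bLWh×2, bLwh×2, blWh×2, blwh×2
bbLlWwHh×BbLlWwhh grid (16·16=256): BbLLWWHh=4 BbLLWWhh=4 BbLLWwHh=8 BbLLWwhh=8 BbLLwwHh=4 BbLLwwhh=4 BbLlWWHh=8 BbLlWWhh=8 BbLlWwHh=16 BbLlWwhh=16 BbLlwwHh=8 BbLlwwhh=8 BbllWWHh=4 BbllWWhh=4 BbllWwHh=8 BbllWwhh=8 BbllwwHh=4 Bbllwwhh=4 bbLLWWHh=4 bbLLWWhh=4 bbLLWwHh=8 bbLLWwhh=8 bbLLwwHh=4 bbLLwwhh=4 bbLlWWHh=8 bbLlWWhh=8 bbLlWwHh=16 bbLlWwhh=16 bbLlwwHh=8 bbLlwwhh=8 bbllWWHh=4 bbllWWhh=4 bbllWwHh=8 bbllWwhh=8 bbllwwHh=4 bbllwwhh=4
BbLLWWhh hits 4/256; gcd=4; 4÷4/256÷4 = 1/64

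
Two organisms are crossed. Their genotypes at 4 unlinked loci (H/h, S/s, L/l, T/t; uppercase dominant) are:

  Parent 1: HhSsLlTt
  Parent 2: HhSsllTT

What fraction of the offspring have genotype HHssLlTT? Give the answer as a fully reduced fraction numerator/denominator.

HhSsLlTt gametes: HSLT×1, HSLt×1, HSlT×1, HSlt×1, HsLT×1, HsLt×1, HslT×1, Hslt×1, hSLT×1, hSLt×1, hSlT×1, hSlt×1, hsLT×1, hsLt×1, hslT×1, hslt×1
HhSsllTT gametes: HSlT×4, HslT×4, hSlT×4, hslT×4
HhSsLlTt×HhSsllTT grid (16·16=256): HHSSLlTT=4 HHSSLlTt=4 HHSSllTT=4 HHSSllTt=4 HHSsLlTT=8 HHSsLlTt=8 HHSsllTT=8 HHSsllTt=8 HHssLlTT=4 HHssLlTt=4 HHssllTT=4 HHssllTt=4 HhSSLlTT=8 HhSSLlTt=8 HhSSllTT=8 HhSSllTt=8 HhSsLlTT=16 HhSsLlTt=16 HhSsllTT=16 HhSsllTt=16 HhssLlTT=8 HhssLlTt=8 HhssllTT=8 HhssllTt=8 hhSSLlTT=4 hhSSLlTt=4 hhSSllTT=4 hhSSllTt=4 hhSsLlTT=8 hhSsLlTt=8 hhSsllTT=8 hhSsllTt=8 hhssLlTT=4 hhssLlTt=4 hhssllTT=4 hhssllTt=4
HHssLlTT hits 4/256; gcd=4; 4÷4/256÷4 = 1/64

P(HHssLlTT) = 1/64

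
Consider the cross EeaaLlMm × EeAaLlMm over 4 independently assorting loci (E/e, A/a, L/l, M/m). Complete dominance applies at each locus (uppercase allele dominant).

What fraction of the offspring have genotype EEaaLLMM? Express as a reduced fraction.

P(EEaaLLMM) = 1/128

EeaaLlMm gametes: EaLM×2, EaLm×2, EalM×2, Ealm×2, eaLM×2, eaLm×2, ealM×2, ealm×2
EeAaLlMm gametes: EALM×1, EALm×1, EAlM×1, EAlm×1, EaLM×1, EaLm×1, EalM×1, Ealm×1, eALM×1, eALm×1, eAlM×1, eAlm×1, eaLM×1, eaLm×1, ealM×1, ealm×1
EeaaLlMm×EeAaLlMm grid (16·16=256): EEAaLLMM=2 EEAaLLMm=4 EEAaLLmm=2 EEAaLlMM=4 EEAaLlMm=8 EEAaLlmm=4 EEAallMM=2 EEAallMm=4 EEAallmm=2 EEaaLLMM=2 EEaaLLMm=4 EEaaLLmm=2 EEaaLlMM=4 EEaaLlMm=8 EEaaLlmm=4 EEaallMM=2 EEaallMm=4 EEaallmm=2 EeAaLLMM=4 EeAaLLMm=8 EeAaLLmm=4 EeAaLlMM=8 EeAaLlMm=16 EeAaLlmm=8 EeAallMM=4 EeAallMm=8 EeAallmm=4 EeaaLLMM=4 EeaaLLMm=8 EeaaLLmm=4 EeaaLlMM=8 EeaaLlMm=16 EeaaLlmm=8 EeaallMM=4 EeaallMm=8 Eeaallmm=4 eeAaLLMM=2 eeAaLLMm=4 eeAaLLmm=2 eeAaLlMM=4 eeAaLlMm=8 eeAaLlmm=4 eeAallMM=2 eeAallMm=4 eeAallmm=2 eeaaLLMM=2 eeaaLLMm=4 eeaaLLmm=2 eeaaLlMM=4 eeaaLlMm=8 eeaaLlmm=4 eeaallMM=2 eeaallMm=4 eeaallmm=2
EEaaLLMM hits 2/256; gcd=2; 2÷2/256÷2 = 1/128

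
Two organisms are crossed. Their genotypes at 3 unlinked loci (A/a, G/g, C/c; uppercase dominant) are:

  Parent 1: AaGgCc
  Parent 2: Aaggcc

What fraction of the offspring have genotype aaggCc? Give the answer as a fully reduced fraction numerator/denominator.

AaGgCc gametes: AGC×1, AGc×1, AgC×1, Agc×1, aGC×1, aGc×1, agC×1, agc×1
Aaggcc gametes: Agc×4, agc×4
AaGgCc×Aaggcc grid (8·8=64): AAGgCc=4 AAGgcc=4 AAggCc=4 AAggcc=4 AaGgCc=8 AaGgcc=8 AaggCc=8 Aaggcc=8 aaGgCc=4 aaGgcc=4 aaggCc=4 aaggcc=4
aaggCc hits 4/64; gcd=4; 4÷4/64÷4 = 1/16

P(aaggCc) = 1/16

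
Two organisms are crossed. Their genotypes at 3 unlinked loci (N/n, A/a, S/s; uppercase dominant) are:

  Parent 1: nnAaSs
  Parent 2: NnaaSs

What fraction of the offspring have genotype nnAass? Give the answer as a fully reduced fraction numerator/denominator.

P(nnAass) = 1/16

nnAaSs gametes: nAS×2, nAs×2, naS×2, nas×2
NnaaSs gametes: NaS×2, Nas×2, naS×2, nas×2
nnAaSs×NnaaSs grid (8·8=64): NnAaSS=4 NnAaSs=8 NnAass=4 NnaaSS=4 NnaaSs=8 Nnaass=4 nnAaSS=4 nnAaSs=8 nnAass=4 nnaaSS=4 nnaaSs=8 nnaass=4
nnAass hits 4/64; gcd=4; 4÷4/64÷4 = 1/16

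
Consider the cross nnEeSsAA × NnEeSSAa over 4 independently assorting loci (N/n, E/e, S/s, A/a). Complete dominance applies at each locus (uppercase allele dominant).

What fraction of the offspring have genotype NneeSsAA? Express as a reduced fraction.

nnEeSsAA gametes: nESA×4, nEsA×4, neSA×4, nesA×4
NnEeSSAa gametes: NESA×2, NESa×2, NeSA×2, NeSa×2, nESA×2, nESa×2, neSA×2, neSa×2
nnEeSsAA×NnEeSSAa grid (16·16=256): NnEESSAA=8 NnEESSAa=8 NnEESsAA=8 NnEESsAa=8 NnEeSSAA=16 NnEeSSAa=16 NnEeSsAA=16 NnEeSsAa=16 NneeSSAA=8 NneeSSAa=8 NneeSsAA=8 NneeSsAa=8 nnEESSAA=8 nnEESSAa=8 nnEESsAA=8 nnEESsAa=8 nnEeSSAA=16 nnEeSSAa=16 nnEeSsAA=16 nnEeSsAa=16 nneeSSAA=8 nneeSSAa=8 nneeSsAA=8 nneeSsAa=8
NneeSsAA hits 8/256; gcd=8; 8÷8/256÷8 = 1/32

P(NneeSsAA) = 1/32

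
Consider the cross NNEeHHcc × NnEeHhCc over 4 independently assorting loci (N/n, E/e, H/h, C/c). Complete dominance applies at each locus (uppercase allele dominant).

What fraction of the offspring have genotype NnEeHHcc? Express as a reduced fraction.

P(NnEeHHcc) = 1/16

NNEeHHcc gametes: NEHc×8, NeHc×8
NnEeHhCc gametes: NEHC×1, NEHc×1, NEhC×1, NEhc×1, NeHC×1, NeHc×1, NehC×1, Nehc×1, nEHC×1, nEHc×1, nEhC×1, nEhc×1, neHC×1, neHc×1, nehC×1, nehc×1
NNEeHHcc×NnEeHhCc grid (16·16=256): NNEEHHCc=8 NNEEHHcc=8 NNEEHhCc=8 NNEEHhcc=8 NNEeHHCc=16 NNEeHHcc=16 NNEeHhCc=16 NNEeHhcc=16 NNeeHHCc=8 NNeeHHcc=8 NNeeHhCc=8 NNeeHhcc=8 NnEEHHCc=8 NnEEHHcc=8 NnEEHhCc=8 NnEEHhcc=8 NnEeHHCc=16 NnEeHHcc=16 NnEeHhCc=16 NnEeHhcc=16 NneeHHCc=8 NneeHHcc=8 NneeHhCc=8 NneeHhcc=8
NnEeHHcc hits 16/256; gcd=16; 16÷16/256÷16 = 1/16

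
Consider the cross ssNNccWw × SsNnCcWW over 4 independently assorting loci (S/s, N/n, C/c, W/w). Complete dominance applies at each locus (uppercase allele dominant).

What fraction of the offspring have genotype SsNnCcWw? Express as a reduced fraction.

ssNNccWw gametes: sNcW×8, sNcw×8
SsNnCcWW gametes: SNCW×2, SNcW×2, SnCW×2, SncW×2, sNCW×2, sNcW×2, snCW×2, sncW×2
ssNNccWw×SsNnCcWW grid (16·16=256): SsNNCcWW=16 SsNNCcWw=16 SsNNccWW=16 SsNNccWw=16 SsNnCcWW=16 SsNnCcWw=16 SsNnccWW=16 SsNnccWw=16 ssNNCcWW=16 ssNNCcWw=16 ssNNccWW=16 ssNNccWw=16 ssNnCcWW=16 ssNnCcWw=16 ssNnccWW=16 ssNnccWw=16
SsNnCcWw hits 16/256; gcd=16; 16÷16/256÷16 = 1/16

P(SsNnCcWw) = 1/16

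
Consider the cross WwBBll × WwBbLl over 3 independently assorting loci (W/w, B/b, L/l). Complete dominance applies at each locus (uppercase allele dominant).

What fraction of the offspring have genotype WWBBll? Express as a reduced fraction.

WwBBll gametes: WBl×4, wBl×4
WwBbLl gametes: WBL×1, WBl×1, WbL×1, Wbl×1, wBL×1, wBl×1, wbL×1, wbl×1
WwBBll×WwBbLl grid (8·8=64): WWBBLl=4 WWBBll=4 WWBbLl=4 WWBbll=4 WwBBLl=8 WwBBll=8 WwBbLl=8 WwBbll=8 wwBBLl=4 wwBBll=4 wwBbLl=4 wwBbll=4
WWBBll hits 4/64; gcd=4; 4÷4/64÷4 = 1/16

P(WWBBll) = 1/16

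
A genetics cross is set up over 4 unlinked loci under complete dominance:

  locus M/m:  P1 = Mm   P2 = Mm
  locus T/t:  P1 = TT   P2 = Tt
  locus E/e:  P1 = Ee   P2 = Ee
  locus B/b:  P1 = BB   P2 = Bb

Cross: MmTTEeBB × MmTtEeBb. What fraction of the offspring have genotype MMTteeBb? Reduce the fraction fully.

P(MMTteeBb) = 1/64

MmTTEeBB gametes: MTEB×4, MTeB×4, mTEB×4, mTeB×4
MmTtEeBb gametes: MTEB×1, MTEb×1, MTeB×1, MTeb×1, MtEB×1, MtEb×1, MteB×1, Mteb×1, mTEB×1, mTEb×1, mTeB×1, mTeb×1, mtEB×1, mtEb×1, mteB×1, mteb×1
MmTTEeBB×MmTtEeBb grid (16·16=256): MMTTEEBB=4 MMTTEEBb=4 MMTTEeBB=8 MMTTEeBb=8 MMTTeeBB=4 MMTTeeBb=4 MMTtEEBB=4 MMTtEEBb=4 MMTtEeBB=8 MMTtEeBb=8 MMTteeBB=4 MMTteeBb=4 MmTTEEBB=8 MmTTEEBb=8 MmTTEeBB=16 MmTTEeBb=16 MmTTeeBB=8 MmTTeeBb=8 MmTtEEBB=8 MmTtEEBb=8 MmTtEeBB=16 MmTtEeBb=16 MmTteeBB=8 MmTteeBb=8 mmTTEEBB=4 mmTTEEBb=4 mmTTEeBB=8 mmTTEeBb=8 mmTTeeBB=4 mmTTeeBb=4 mmTtEEBB=4 mmTtEEBb=4 mmTtEeBB=8 mmTtEeBb=8 mmTteeBB=4 mmTteeBb=4
MMTteeBb hits 4/256; gcd=4; 4÷4/256÷4 = 1/64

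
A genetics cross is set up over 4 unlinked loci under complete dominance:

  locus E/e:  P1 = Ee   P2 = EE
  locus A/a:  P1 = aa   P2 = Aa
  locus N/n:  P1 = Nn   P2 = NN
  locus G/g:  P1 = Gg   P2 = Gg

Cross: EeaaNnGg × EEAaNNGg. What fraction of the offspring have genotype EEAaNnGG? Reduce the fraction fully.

EeaaNnGg gametes: EaNG×2, EaNg×2, EanG×2, Eang×2, eaNG×2, eaNg×2, eanG×2, eang×2
EEAaNNGg gametes: EANG×4, EANg×4, EaNG×4, EaNg×4
EeaaNnGg×EEAaNNGg grid (16·16=256): EEAaNNGG=8 EEAaNNGg=16 EEAaNNgg=8 EEAaNnGG=8 EEAaNnGg=16 EEAaNngg=8 EEaaNNGG=8 EEaaNNGg=16 EEaaNNgg=8 EEaaNnGG=8 EEaaNnGg=16 EEaaNngg=8 EeAaNNGG=8 EeAaNNGg=16 EeAaNNgg=8 EeAaNnGG=8 EeAaNnGg=16 EeAaNngg=8 EeaaNNGG=8 EeaaNNGg=16 EeaaNNgg=8 EeaaNnGG=8 EeaaNnGg=16 EeaaNngg=8
EEAaNnGG hits 8/256; gcd=8; 8÷8/256÷8 = 1/32

P(EEAaNnGG) = 1/32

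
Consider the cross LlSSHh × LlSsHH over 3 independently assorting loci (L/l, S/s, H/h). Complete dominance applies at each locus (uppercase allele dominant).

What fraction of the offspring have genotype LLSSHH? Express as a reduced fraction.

LlSSHh gametes: LSH×2, LSh×2, lSH×2, lSh×2
LlSsHH gametes: LSH×2, LsH×2, lSH×2, lsH×2
LlSSHh×LlSsHH grid (8·8=64): LLSSHH=4 LLSSHh=4 LLSsHH=4 LLSsHh=4 LlSSHH=8 LlSSHh=8 LlSsHH=8 LlSsHh=8 llSSHH=4 llSSHh=4 llSsHH=4 llSsHh=4
LLSSHH hits 4/64; gcd=4; 4÷4/64÷4 = 1/16

P(LLSSHH) = 1/16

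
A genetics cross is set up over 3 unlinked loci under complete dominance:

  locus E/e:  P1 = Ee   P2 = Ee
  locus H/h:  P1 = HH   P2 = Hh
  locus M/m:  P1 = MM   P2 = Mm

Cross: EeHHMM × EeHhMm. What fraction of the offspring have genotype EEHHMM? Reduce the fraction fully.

EeHHMM gametes: EHM×4, eHM×4
EeHhMm gametes: EHM×1, EHm×1, EhM×1, Ehm×1, eHM×1, eHm×1, ehM×1, ehm×1
EeHHMM×EeHhMm grid (8·8=64): EEHHMM=4 EEHHMm=4 EEHhMM=4 EEHhMm=4 EeHHMM=8 EeHHMm=8 EeHhMM=8 EeHhMm=8 eeHHMM=4 eeHHMm=4 eeHhMM=4 eeHhMm=4
EEHHMM hits 4/64; gcd=4; 4÷4/64÷4 = 1/16

P(EEHHMM) = 1/16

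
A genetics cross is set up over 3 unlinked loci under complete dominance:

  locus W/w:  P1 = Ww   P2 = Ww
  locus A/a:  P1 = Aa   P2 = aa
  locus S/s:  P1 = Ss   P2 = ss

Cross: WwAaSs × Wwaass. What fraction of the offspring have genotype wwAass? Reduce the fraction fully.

WwAaSs gametes: WAS×1, WAs×1, WaS×1, Was×1, wAS×1, wAs×1, waS×1, was×1
Wwaass gametes: Was×4, was×4
WwAaSs×Wwaass grid (8·8=64): WWAaSs=4 WWAass=4 WWaaSs=4 WWaass=4 WwAaSs=8 WwAass=8 WwaaSs=8 Wwaass=8 wwAaSs=4 wwAass=4 wwaaSs=4 wwaass=4
wwAass hits 4/64; gcd=4; 4÷4/64÷4 = 1/16

P(wwAass) = 1/16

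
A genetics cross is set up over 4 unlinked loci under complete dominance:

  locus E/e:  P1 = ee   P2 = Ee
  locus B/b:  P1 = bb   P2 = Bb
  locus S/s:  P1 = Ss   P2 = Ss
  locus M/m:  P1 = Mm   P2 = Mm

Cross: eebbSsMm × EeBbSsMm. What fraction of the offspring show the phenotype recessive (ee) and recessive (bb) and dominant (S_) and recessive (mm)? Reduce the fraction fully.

eebbSsMm gametes: ebSM×4, ebSm×4, ebsM×4, ebsm×4
EeBbSsMm gametes: EBSM×1, EBSm×1, EBsM×1, EBsm×1, EbSM×1, EbSm×1, EbsM×1, Ebsm×1, eBSM×1, eBSm×1, eBsM×1, eBsm×1, ebSM×1, ebSm×1, ebsM×1, ebsm×1
eebbSsMm×EeBbSsMm grid (16·16=256): EeBbSSMM=4 EeBbSSMm=8 EeBbSSmm=4 EeBbSsMM=8 EeBbSsMm=16 EeBbSsmm=8 EeBbssMM=4 EeBbssMm=8 EeBbssmm=4 EebbSSMM=4 EebbSSMm=8 EebbSSmm=4 EebbSsMM=8 EebbSsMm=16 EebbSsmm=8 EebbssMM=4 EebbssMm=8 Eebbssmm=4 eeBbSSMM=4 eeBbSSMm=8 eeBbSSmm=4 eeBbSsMM=8 eeBbSsMm=16 eeBbSsmm=8 eeBbssMM=4 eeBbssMm=8 eeBbssmm=4 eebbSSMM=4 eebbSSMm=8 eebbSSmm=4 eebbSsMM=8 eebbSsMm=16 eebbSsmm=8 eebbssMM=4 eebbssMm=8 eebbssmm=4
ee bb S_ mm hits 12/256; gcd=4; 12÷4/256÷4 = 3/64

P(ee bb S_ mm) = 3/64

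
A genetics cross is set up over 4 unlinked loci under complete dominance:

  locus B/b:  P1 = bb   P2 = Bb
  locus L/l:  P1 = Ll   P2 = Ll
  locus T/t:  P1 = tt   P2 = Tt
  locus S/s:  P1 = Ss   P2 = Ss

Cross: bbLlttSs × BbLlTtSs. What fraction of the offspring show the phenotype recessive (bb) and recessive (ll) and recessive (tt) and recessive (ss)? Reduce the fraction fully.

bbLlttSs gametes: bLtS×4, bLts×4, bltS×4, blts×4
BbLlTtSs gametes: BLTS×1, BLTs×1, BLtS×1, BLts×1, BlTS×1, BlTs×1, BltS×1, Blts×1, bLTS×1, bLTs×1, bLtS×1, bLts×1, blTS×1, blTs×1, bltS×1, blts×1
bbLlttSs×BbLlTtSs grid (16·16=256): BbLLTtSS=4 BbLLTtSs=8 BbLLTtss=4 BbLLttSS=4 BbLLttSs=8 BbLLttss=4 BbLlTtSS=8 BbLlTtSs=16 BbLlTtss=8 BbLlttSS=8 BbLlttSs=16 BbLlttss=8 BbllTtSS=4 BbllTtSs=8 BbllTtss=4 BbllttSS=4 BbllttSs=8 Bbllttss=4 bbLLTtSS=4 bbLLTtSs=8 bbLLTtss=4 bbLLttSS=4 bbLLttSs=8 bbLLttss=4 bbLlTtSS=8 bbLlTtSs=16 bbLlTtss=8 bbLlttSS=8 bbLlttSs=16 bbLlttss=8 bbllTtSS=4 bbllTtSs=8 bbllTtss=4 bbllttSS=4 bbllttSs=8 bbllttss=4
bb ll tt ss hits 4/256; gcd=4; 4÷4/256÷4 = 1/64

P(bb ll tt ss) = 1/64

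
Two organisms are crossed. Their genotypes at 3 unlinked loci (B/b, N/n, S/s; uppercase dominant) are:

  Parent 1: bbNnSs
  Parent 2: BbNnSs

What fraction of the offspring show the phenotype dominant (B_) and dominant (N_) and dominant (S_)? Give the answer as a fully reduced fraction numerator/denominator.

bbNnSs gametes: bNS×2, bNs×2, bnS×2, bns×2
BbNnSs gametes: BNS×1, BNs×1, BnS×1, Bns×1, bNS×1, bNs×1, bnS×1, bns×1
bbNnSs×BbNnSs grid (8·8=64): BbNNSS=2 BbNNSs=4 BbNNss=2 BbNnSS=4 BbNnSs=8 BbNnss=4 BbnnSS=2 BbnnSs=4 Bbnnss=2 bbNNSS=2 bbNNSs=4 bbNNss=2 bbNnSS=4 bbNnSs=8 bbNnss=4 bbnnSS=2 bbnnSs=4 bbnnss=2
B_ N_ S_ hits 18/64; gcd=2; 18÷2/64÷2 = 9/32

P(B_ N_ S_) = 9/32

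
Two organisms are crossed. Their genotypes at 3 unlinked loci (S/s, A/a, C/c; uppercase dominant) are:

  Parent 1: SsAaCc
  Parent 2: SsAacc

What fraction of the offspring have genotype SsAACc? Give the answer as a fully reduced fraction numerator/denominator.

SsAaCc gametes: SAC×1, SAc×1, SaC×1, Sac×1, sAC×1, sAc×1, saC×1, sac×1
SsAacc gametes: SAc×2, Sac×2, sAc×2, sac×2
SsAaCc×SsAacc grid (8·8=64): SSAACc=2 SSAAcc=2 SSAaCc=4 SSAacc=4 SSaaCc=2 SSaacc=2 SsAACc=4 SsAAcc=4 SsAaCc=8 SsAacc=8 SsaaCc=4 Ssaacc=4 ssAACc=2 ssAAcc=2 ssAaCc=4 ssAacc=4 ssaaCc=2 ssaacc=2
SsAACc hits 4/64; gcd=4; 4÷4/64÷4 = 1/16

P(SsAACc) = 1/16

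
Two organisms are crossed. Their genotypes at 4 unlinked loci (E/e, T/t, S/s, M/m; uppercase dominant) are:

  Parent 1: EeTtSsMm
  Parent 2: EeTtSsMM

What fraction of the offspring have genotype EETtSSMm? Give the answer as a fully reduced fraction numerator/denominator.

P(EETtSSMm) = 1/64

EeTtSsMm gametes: ETSM×1, ETSm×1, ETsM×1, ETsm×1, EtSM×1, EtSm×1, EtsM×1, Etsm×1, eTSM×1, eTSm×1, eTsM×1, eTsm×1, etSM×1, etSm×1, etsM×1, etsm×1
EeTtSsMM gametes: ETSM×2, ETsM×2, EtSM×2, EtsM×2, eTSM×2, eTsM×2, etSM×2, etsM×2
EeTtSsMm×EeTtSsMM grid (16·16=256): EETTSSMM=2 EETTSSMm=2 EETTSsMM=4 EETTSsMm=4 EETTssMM=2 EETTssMm=2 EETtSSMM=4 EETtSSMm=4 EETtSsMM=8 EETtSsMm=8 EETtssMM=4 EETtssMm=4 EEttSSMM=2 EEttSSMm=2 EEttSsMM=4 EEttSsMm=4 EEttssMM=2 EEttssMm=2 EeTTSSMM=4 EeTTSSMm=4 EeTTSsMM=8 EeTTSsMm=8 EeTTssMM=4 EeTTssMm=4 EeTtSSMM=8 EeTtSSMm=8 EeTtSsMM=16 EeTtSsMm=16 EeTtssMM=8 EeTtssMm=8 EettSSMM=4 EettSSMm=4 EettSsMM=8 EettSsMm=8 EettssMM=4 EettssMm=4 eeTTSSMM=2 eeTTSSMm=2 eeTTSsMM=4 eeTTSsMm=4 eeTTssMM=2 eeTTssMm=2 eeTtSSMM=4 eeTtSSMm=4 eeTtSsMM=8 eeTtSsMm=8 eeTtssMM=4 eeTtssMm=4 eettSSMM=2 eettSSMm=2 eettSsMM=4 eettSsMm=4 eettssMM=2 eettssMm=2
EETtSSMm hits 4/256; gcd=4; 4÷4/256÷4 = 1/64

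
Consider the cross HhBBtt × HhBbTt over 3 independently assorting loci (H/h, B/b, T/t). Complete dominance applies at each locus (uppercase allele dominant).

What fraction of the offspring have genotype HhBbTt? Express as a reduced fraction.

HhBBtt gametes: HBt×4, hBt×4
HhBbTt gametes: HBT×1, HBt×1, HbT×1, Hbt×1, hBT×1, hBt×1, hbT×1, hbt×1
HhBBtt×HhBbTt grid (8·8=64): HHBBTt=4 HHBBtt=4 HHBbTt=4 HHBbtt=4 HhBBTt=8 HhBBtt=8 HhBbTt=8 HhBbtt=8 hhBBTt=4 hhBBtt=4 hhBbTt=4 hhBbtt=4
HhBbTt hits 8/64; gcd=8; 8÷8/64÷8 = 1/8

P(HhBbTt) = 1/8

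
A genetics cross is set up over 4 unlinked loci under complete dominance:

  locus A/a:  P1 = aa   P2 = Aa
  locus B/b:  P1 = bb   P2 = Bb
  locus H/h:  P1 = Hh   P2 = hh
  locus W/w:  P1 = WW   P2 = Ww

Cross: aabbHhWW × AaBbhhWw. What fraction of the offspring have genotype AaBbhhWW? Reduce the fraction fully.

P(AaBbhhWW) = 1/16

aabbHhWW gametes: abHW×8, abhW×8
AaBbhhWw gametes: ABhW×2, ABhw×2, AbhW×2, Abhw×2, aBhW×2, aBhw×2, abhW×2, abhw×2
aabbHhWW×AaBbhhWw grid (16·16=256): AaBbHhWW=16 AaBbHhWw=16 AaBbhhWW=16 AaBbhhWw=16 AabbHhWW=16 AabbHhWw=16 AabbhhWW=16 AabbhhWw=16 aaBbHhWW=16 aaBbHhWw=16 aaBbhhWW=16 aaBbhhWw=16 aabbHhWW=16 aabbHhWw=16 aabbhhWW=16 aabbhhWw=16
AaBbhhWW hits 16/256; gcd=16; 16÷16/256÷16 = 1/16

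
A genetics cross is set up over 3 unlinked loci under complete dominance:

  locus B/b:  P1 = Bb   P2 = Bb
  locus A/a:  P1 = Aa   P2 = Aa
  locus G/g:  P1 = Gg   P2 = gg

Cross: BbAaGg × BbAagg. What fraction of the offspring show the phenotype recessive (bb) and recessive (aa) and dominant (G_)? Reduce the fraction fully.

P(bb aa G_) = 1/32

BbAaGg gametes: BAG×1, BAg×1, BaG×1, Bag×1, bAG×1, bAg×1, baG×1, bag×1
BbAagg gametes: BAg×2, Bag×2, bAg×2, bag×2
BbAaGg×BbAagg grid (8·8=64): BBAAGg=2 BBAAgg=2 BBAaGg=4 BBAagg=4 BBaaGg=2 BBaagg=2 BbAAGg=4 BbAAgg=4 BbAaGg=8 BbAagg=8 BbaaGg=4 Bbaagg=4 bbAAGg=2 bbAAgg=2 bbAaGg=4 bbAagg=4 bbaaGg=2 bbaagg=2
bb aa G_ hits 2/64; gcd=2; 2÷2/64÷2 = 1/32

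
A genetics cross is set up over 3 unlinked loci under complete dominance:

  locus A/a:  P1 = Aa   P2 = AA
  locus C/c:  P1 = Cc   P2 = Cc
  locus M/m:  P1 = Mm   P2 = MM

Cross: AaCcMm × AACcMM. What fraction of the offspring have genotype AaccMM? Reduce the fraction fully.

AaCcMm gametes: ACM×1, ACm×1, AcM×1, Acm×1, aCM×1, aCm×1, acM×1, acm×1
AACcMM gametes: ACM×4, AcM×4
AaCcMm×AACcMM grid (8·8=64): AACCMM=4 AACCMm=4 AACcMM=8 AACcMm=8 AAccMM=4 AAccMm=4 AaCCMM=4 AaCCMm=4 AaCcMM=8 AaCcMm=8 AaccMM=4 AaccMm=4
AaccMM hits 4/64; gcd=4; 4÷4/64÷4 = 1/16

P(AaccMM) = 1/16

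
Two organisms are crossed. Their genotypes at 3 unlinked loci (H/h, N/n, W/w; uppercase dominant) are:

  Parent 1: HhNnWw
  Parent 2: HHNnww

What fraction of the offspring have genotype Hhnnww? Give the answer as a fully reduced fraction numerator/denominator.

P(Hhnnww) = 1/16

HhNnWw gametes: HNW×1, HNw×1, HnW×1, Hnw×1, hNW×1, hNw×1, hnW×1, hnw×1
HHNnww gametes: HNw×4, Hnw×4
HhNnWw×HHNnww grid (8·8=64): HHNNWw=4 HHNNww=4 HHNnWw=8 HHNnww=8 HHnnWw=4 HHnnww=4 HhNNWw=4 HhNNww=4 HhNnWw=8 HhNnww=8 HhnnWw=4 Hhnnww=4
Hhnnww hits 4/64; gcd=4; 4÷4/64÷4 = 1/16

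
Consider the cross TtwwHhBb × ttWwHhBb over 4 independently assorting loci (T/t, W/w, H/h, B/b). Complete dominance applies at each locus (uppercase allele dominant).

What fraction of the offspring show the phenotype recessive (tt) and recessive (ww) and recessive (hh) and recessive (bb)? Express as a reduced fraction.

TtwwHhBb gametes: TwHB×2, TwHb×2, TwhB×2, Twhb×2, twHB×2, twHb×2, twhB×2, twhb×2
ttWwHhBb gametes: tWHB×2, tWHb×2, tWhB×2, tWhb×2, twHB×2, twHb×2, twhB×2, twhb×2
TtwwHhBb×ttWwHhBb grid (16·16=256): TtWwHHBB=4 TtWwHHBb=8 TtWwHHbb=4 TtWwHhBB=8 TtWwHhBb=16 TtWwHhbb=8 TtWwhhBB=4 TtWwhhBb=8 TtWwhhbb=4 TtwwHHBB=4 TtwwHHBb=8 TtwwHHbb=4 TtwwHhBB=8 TtwwHhBb=16 TtwwHhbb=8 TtwwhhBB=4 TtwwhhBb=8 Ttwwhhbb=4 ttWwHHBB=4 ttWwHHBb=8 ttWwHHbb=4 ttWwHhBB=8 ttWwHhBb=16 ttWwHhbb=8 ttWwhhBB=4 ttWwhhBb=8 ttWwhhbb=4 ttwwHHBB=4 ttwwHHBb=8 ttwwHHbb=4 ttwwHhBB=8 ttwwHhBb=16 ttwwHhbb=8 ttwwhhBB=4 ttwwhhBb=8 ttwwhhbb=4
tt ww hh bb hits 4/256; gcd=4; 4÷4/256÷4 = 1/64

P(tt ww hh bb) = 1/64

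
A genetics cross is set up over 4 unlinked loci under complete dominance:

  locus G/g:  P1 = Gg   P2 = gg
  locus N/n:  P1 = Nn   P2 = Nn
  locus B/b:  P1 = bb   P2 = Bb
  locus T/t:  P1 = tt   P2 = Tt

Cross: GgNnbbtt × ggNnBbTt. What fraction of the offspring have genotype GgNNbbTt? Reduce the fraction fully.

GgNnbbtt gametes: GNbt×4, Gnbt×4, gNbt×4, gnbt×4
ggNnBbTt gametes: gNBT×2, gNBt×2, gNbT×2, gNbt×2, gnBT×2, gnBt×2, gnbT×2, gnbt×2
GgNnbbtt×ggNnBbTt grid (16·16=256): GgNNBbTt=8 GgNNBbtt=8 GgNNbbTt=8 GgNNbbtt=8 GgNnBbTt=16 GgNnBbtt=16 GgNnbbTt=16 GgNnbbtt=16 GgnnBbTt=8 GgnnBbtt=8 GgnnbbTt=8 Ggnnbbtt=8 ggNNBbTt=8 ggNNBbtt=8 ggNNbbTt=8 ggNNbbtt=8 ggNnBbTt=16 ggNnBbtt=16 ggNnbbTt=16 ggNnbbtt=16 ggnnBbTt=8 ggnnBbtt=8 ggnnbbTt=8 ggnnbbtt=8
GgNNbbTt hits 8/256; gcd=8; 8÷8/256÷8 = 1/32

P(GgNNbbTt) = 1/32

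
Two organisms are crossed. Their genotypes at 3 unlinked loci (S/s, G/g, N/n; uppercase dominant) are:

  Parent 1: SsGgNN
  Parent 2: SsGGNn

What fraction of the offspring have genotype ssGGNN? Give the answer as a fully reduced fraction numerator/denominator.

SsGgNN gametes: SGN×2, SgN×2, sGN×2, sgN×2
SsGGNn gametes: SGN×2, SGn×2, sGN×2, sGn×2
SsGgNN×SsGGNn grid (8·8=64): SSGGNN=4 SSGGNn=4 SSGgNN=4 SSGgNn=4 SsGGNN=8 SsGGNn=8 SsGgNN=8 SsGgNn=8 ssGGNN=4 ssGGNn=4 ssGgNN=4 ssGgNn=4
ssGGNN hits 4/64; gcd=4; 4÷4/64÷4 = 1/16

P(ssGGNN) = 1/16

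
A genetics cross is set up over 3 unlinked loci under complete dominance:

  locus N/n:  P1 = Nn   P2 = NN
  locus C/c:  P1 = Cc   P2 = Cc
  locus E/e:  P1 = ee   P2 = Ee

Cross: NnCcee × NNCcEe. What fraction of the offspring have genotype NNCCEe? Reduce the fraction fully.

P(NNCCEe) = 1/16

NnCcee gametes: NCe×2, Nce×2, nCe×2, nce×2
NNCcEe gametes: NCE×2, NCe×2, NcE×2, Nce×2
NnCcee×NNCcEe grid (8·8=64): NNCCEe=4 NNCCee=4 NNCcEe=8 NNCcee=8 NNccEe=4 NNccee=4 NnCCEe=4 NnCCee=4 NnCcEe=8 NnCcee=8 NnccEe=4 Nnccee=4
NNCCEe hits 4/64; gcd=4; 4÷4/64÷4 = 1/16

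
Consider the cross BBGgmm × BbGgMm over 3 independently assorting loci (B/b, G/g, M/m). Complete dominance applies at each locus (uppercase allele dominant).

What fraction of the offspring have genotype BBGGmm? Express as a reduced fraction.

BBGgmm gametes: BGm×4, Bgm×4
BbGgMm gametes: BGM×1, BGm×1, BgM×1, Bgm×1, bGM×1, bGm×1, bgM×1, bgm×1
BBGgmm×BbGgMm grid (8·8=64): BBGGMm=4 BBGGmm=4 BBGgMm=8 BBGgmm=8 BBggMm=4 BBggmm=4 BbGGMm=4 BbGGmm=4 BbGgMm=8 BbGgmm=8 BbggMm=4 Bbggmm=4
BBGGmm hits 4/64; gcd=4; 4÷4/64÷4 = 1/16

P(BBGGmm) = 1/16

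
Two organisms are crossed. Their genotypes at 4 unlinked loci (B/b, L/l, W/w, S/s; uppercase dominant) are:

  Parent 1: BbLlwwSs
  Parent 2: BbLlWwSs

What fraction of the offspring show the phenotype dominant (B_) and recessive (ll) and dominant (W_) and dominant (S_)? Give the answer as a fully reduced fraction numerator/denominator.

BbLlwwSs gametes: BLwS×2, BLws×2, BlwS×2, Blws×2, bLwS×2, bLws×2, blwS×2, blws×2
BbLlWwSs gametes: BLWS×1, BLWs×1, BLwS×1, BLws×1, BlWS×1, BlWs×1, BlwS×1, Blws×1, bLWS×1, bLWs×1, bLwS×1, bLws×1, blWS×1, blWs×1, blwS×1, blws×1
BbLlwwSs×BbLlWwSs grid (16·16=256): BBLLWwSS=2 BBLLWwSs=4 BBLLWwss=2 BBLLwwSS=2 BBLLwwSs=4 BBLLwwss=2 BBLlWwSS=4 BBLlWwSs=8 BBLlWwss=4 BBLlwwSS=4 BBLlwwSs=8 BBLlwwss=4 BBllWwSS=2 BBllWwSs=4 BBllWwss=2 BBllwwSS=2 BBllwwSs=4 BBllwwss=2 BbLLWwSS=4 BbLLWwSs=8 BbLLWwss=4 BbLLwwSS=4 BbLLwwSs=8 BbLLwwss=4 BbLlWwSS=8 BbLlWwSs=16 BbLlWwss=8 BbLlwwSS=8 BbLlwwSs=16 BbLlwwss=8 BbllWwSS=4 BbllWwSs=8 BbllWwss=4 BbllwwSS=4 BbllwwSs=8 Bbllwwss=4 bbLLWwSS=2 bbLLWwSs=4 bbLLWwss=2 bbLLwwSS=2 bbLLwwSs=4 bbLLwwss=2 bbLlWwSS=4 bbLlWwSs=8 bbLlWwss=4 bbLlwwSS=4 bbLlwwSs=8 bbLlwwss=4 bbllWwSS=2 bbllWwSs=4 bbllWwss=2 bbllwwSS=2 bbllwwSs=4 bbllwwss=2
B_ ll W_ S_ hits 18/256; gcd=2; 18÷2/256÷2 = 9/128

P(B_ ll W_ S_) = 9/128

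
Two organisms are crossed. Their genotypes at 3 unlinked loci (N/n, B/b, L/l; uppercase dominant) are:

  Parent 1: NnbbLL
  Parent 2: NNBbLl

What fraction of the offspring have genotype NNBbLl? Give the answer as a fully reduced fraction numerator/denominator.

NnbbLL gametes: NbL×4, nbL×4
NNBbLl gametes: NBL×2, NBl×2, NbL×2, Nbl×2
NnbbLL×NNBbLl grid (8·8=64): NNBbLL=8 NNBbLl=8 NNbbLL=8 NNbbLl=8 NnBbLL=8 NnBbLl=8 NnbbLL=8 NnbbLl=8
NNBbLl hits 8/64; gcd=8; 8÷8/64÷8 = 1/8

P(NNBbLl) = 1/8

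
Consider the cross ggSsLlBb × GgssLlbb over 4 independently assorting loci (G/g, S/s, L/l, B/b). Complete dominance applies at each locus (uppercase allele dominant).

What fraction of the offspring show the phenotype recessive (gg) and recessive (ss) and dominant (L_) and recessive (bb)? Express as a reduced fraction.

P(gg ss L_ bb) = 3/32

ggSsLlBb gametes: gSLB×2, gSLb×2, gSlB×2, gSlb×2, gsLB×2, gsLb×2, gslB×2, gslb×2
GgssLlbb gametes: GsLb×4, Gslb×4, gsLb×4, gslb×4
ggSsLlBb×GgssLlbb grid (16·16=256): GgSsLLBb=8 GgSsLLbb=8 GgSsLlBb=16 GgSsLlbb=16 GgSsllBb=8 GgSsllbb=8 GgssLLBb=8 GgssLLbb=8 GgssLlBb=16 GgssLlbb=16 GgssllBb=8 Ggssllbb=8 ggSsLLBb=8 ggSsLLbb=8 ggSsLlBb=16 ggSsLlbb=16 ggSsllBb=8 ggSsllbb=8 ggssLLBb=8 ggssLLbb=8 ggssLlBb=16 ggssLlbb=16 ggssllBb=8 ggssllbb=8
gg ss L_ bb hits 24/256; gcd=8; 24÷8/256÷8 = 3/32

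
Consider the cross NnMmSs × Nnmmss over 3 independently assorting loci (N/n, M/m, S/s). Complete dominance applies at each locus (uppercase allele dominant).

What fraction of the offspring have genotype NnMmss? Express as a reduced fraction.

NnMmSs gametes: NMS×1, NMs×1, NmS×1, Nms×1, nMS×1, nMs×1, nmS×1, nms×1
Nnmmss gametes: Nms×4, nms×4
NnMmSs×Nnmmss grid (8·8=64): NNMmSs=4 NNMmss=4 NNmmSs=4 NNmmss=4 NnMmSs=8 NnMmss=8 NnmmSs=8 Nnmmss=8 nnMmSs=4 nnMmss=4 nnmmSs=4 nnmmss=4
NnMmss hits 8/64; gcd=8; 8÷8/64÷8 = 1/8

P(NnMmss) = 1/8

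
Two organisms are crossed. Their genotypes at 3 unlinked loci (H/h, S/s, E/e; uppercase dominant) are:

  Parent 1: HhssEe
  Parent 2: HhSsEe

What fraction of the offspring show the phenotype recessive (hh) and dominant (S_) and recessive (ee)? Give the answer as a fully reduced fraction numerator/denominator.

HhssEe gametes: HsE×2, Hse×2, hsE×2, hse×2
HhSsEe gametes: HSE×1, HSe×1, HsE×1, Hse×1, hSE×1, hSe×1, hsE×1, hse×1
HhssEe×HhSsEe grid (8·8=64): HHSsEE=2 HHSsEe=4 HHSsee=2 HHssEE=2 HHssEe=4 HHssee=2 HhSsEE=4 HhSsEe=8 HhSsee=4 HhssEE=4 HhssEe=8 Hhssee=4 hhSsEE=2 hhSsEe=4 hhSsee=2 hhssEE=2 hhssEe=4 hhssee=2
hh S_ ee hits 2/64; gcd=2; 2÷2/64÷2 = 1/32

P(hh S_ ee) = 1/32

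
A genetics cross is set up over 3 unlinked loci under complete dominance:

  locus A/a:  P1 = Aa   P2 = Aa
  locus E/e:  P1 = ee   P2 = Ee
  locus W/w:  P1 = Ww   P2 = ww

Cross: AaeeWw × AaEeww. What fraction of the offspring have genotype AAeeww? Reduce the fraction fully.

P(AAeeww) = 1/16

AaeeWw gametes: AeW×2, Aew×2, aeW×2, aew×2
AaEeww gametes: AEw×2, Aew×2, aEw×2, aew×2
AaeeWw×AaEeww grid (8·8=64): AAEeWw=4 AAEeww=4 AAeeWw=4 AAeeww=4 AaEeWw=8 AaEeww=8 AaeeWw=8 Aaeeww=8 aaEeWw=4 aaEeww=4 aaeeWw=4 aaeeww=4
AAeeww hits 4/64; gcd=4; 4÷4/64÷4 = 1/16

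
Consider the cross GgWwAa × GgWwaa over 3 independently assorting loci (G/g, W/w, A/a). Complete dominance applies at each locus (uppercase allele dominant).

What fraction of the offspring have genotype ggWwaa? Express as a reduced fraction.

P(ggWwaa) = 1/16

GgWwAa gametes: GWA×1, GWa×1, GwA×1, Gwa×1, gWA×1, gWa×1, gwA×1, gwa×1
GgWwaa gametes: GWa×2, Gwa×2, gWa×2, gwa×2
GgWwAa×GgWwaa grid (8·8=64): GGWWAa=2 GGWWaa=2 GGWwAa=4 GGWwaa=4 GGwwAa=2 GGwwaa=2 GgWWAa=4 GgWWaa=4 GgWwAa=8 GgWwaa=8 GgwwAa=4 Ggwwaa=4 ggWWAa=2 ggWWaa=2 ggWwAa=4 ggWwaa=4 ggwwAa=2 ggwwaa=2
ggWwaa hits 4/64; gcd=4; 4÷4/64÷4 = 1/16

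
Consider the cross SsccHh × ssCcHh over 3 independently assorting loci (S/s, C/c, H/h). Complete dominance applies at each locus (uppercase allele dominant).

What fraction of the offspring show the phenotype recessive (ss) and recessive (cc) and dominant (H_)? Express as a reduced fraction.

P(ss cc H_) = 3/16

SsccHh gametes: ScH×2, Sch×2, scH×2, sch×2
ssCcHh gametes: sCH×2, sCh×2, scH×2, sch×2
SsccHh×ssCcHh grid (8·8=64): SsCcHH=4 SsCcHh=8 SsCchh=4 SsccHH=4 SsccHh=8 Sscchh=4 ssCcHH=4 ssCcHh=8 ssCchh=4 ssccHH=4 ssccHh=8 sscchh=4
ss cc H_ hits 12/64; gcd=4; 12÷4/64÷4 = 3/16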